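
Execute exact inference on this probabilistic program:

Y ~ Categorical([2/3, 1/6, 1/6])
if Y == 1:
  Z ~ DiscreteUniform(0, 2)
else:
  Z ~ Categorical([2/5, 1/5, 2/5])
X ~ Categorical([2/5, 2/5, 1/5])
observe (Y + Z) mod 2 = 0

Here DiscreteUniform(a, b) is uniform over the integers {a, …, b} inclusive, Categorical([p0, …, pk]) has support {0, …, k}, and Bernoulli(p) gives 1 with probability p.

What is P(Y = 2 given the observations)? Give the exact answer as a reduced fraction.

Enumerate traces; 15 have nonzero weight after conditioning:
  (Y=0, Z=0, X=0) weight 8/75
  (Y=0, Z=0, X=1) weight 8/75
  (Y=0, Z=0, X=2) weight 4/75
  (Y=0, Z=2, X=0) weight 8/75
  (Y=0, Z=2, X=1) weight 8/75
  (Y=0, Z=2, X=2) weight 4/75
  (Y=1, Z=1, X=0) weight 1/45
  (Y=1, Z=1, X=1) weight 1/45
  (Y=2, Z=0, X=0) weight 2/75
  … 6 more
Group by Y:
  weight(Y=0) = 8/15
  weight(Y=1) = 1/18
  weight(Y=2) = 2/15
Total weight = 8/15 + 1/18 + 2/15 = 13/18
P(Y=0 | obs) = 8/15 / 13/18 = 48/65
P(Y=1 | obs) = 1/18 / 13/18 = 1/13
P(Y=2 | obs) = 2/15 / 13/18 = 12/65

P(Y = 2 | obs) = 12/65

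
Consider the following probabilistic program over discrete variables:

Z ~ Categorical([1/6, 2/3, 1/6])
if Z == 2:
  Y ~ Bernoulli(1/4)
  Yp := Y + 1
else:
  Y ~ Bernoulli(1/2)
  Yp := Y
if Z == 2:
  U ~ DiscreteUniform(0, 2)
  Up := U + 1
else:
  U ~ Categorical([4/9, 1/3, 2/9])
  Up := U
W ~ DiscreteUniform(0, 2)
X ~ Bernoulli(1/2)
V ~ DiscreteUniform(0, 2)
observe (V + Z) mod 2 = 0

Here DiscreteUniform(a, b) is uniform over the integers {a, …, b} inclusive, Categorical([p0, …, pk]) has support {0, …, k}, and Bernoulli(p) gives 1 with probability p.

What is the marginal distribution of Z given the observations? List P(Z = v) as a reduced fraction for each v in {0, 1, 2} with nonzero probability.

Enumerate traces; 180 have nonzero weight after conditioning:
  (Z=0, Y=0, U=0, W=0, X=0, V=0) weight 1/486
  (Z=0, Y=0, U=0, W=0, X=0, V=2) weight 1/486
  (Z=0, Y=0, U=0, W=0, X=1, V=0) weight 1/486
  (Z=0, Y=0, U=0, W=0, X=1, V=2) weight 1/486
  (Z=0, Y=0, U=0, W=1, X=0, V=0) weight 1/486
  (Z=0, Y=0, U=0, W=1, X=0, V=2) weight 1/486
  (Z=0, Y=0, U=0, W=1, X=1, V=0) weight 1/486
  (Z=0, Y=0, U=0, W=1, X=1, V=2) weight 1/486
  (Z=1, Y=0, U=0, W=0, X=0, V=1) weight 2/243
  (Z=2, Y=0, U=0, W=0, X=0, V=0) weight 1/432
  … 170 more
Group by Z:
  weight(Z=0) = 1/9
  weight(Z=1) = 2/9
  weight(Z=2) = 1/9
Total weight = 1/9 + 2/9 + 1/9 = 4/9
P(Z=0 | obs) = 1/9 / 4/9 = 1/4
P(Z=1 | obs) = 2/9 / 4/9 = 1/2
P(Z=2 | obs) = 1/9 / 4/9 = 1/4

P(Z=0) = 1/4, P(Z=1) = 1/2, P(Z=2) = 1/4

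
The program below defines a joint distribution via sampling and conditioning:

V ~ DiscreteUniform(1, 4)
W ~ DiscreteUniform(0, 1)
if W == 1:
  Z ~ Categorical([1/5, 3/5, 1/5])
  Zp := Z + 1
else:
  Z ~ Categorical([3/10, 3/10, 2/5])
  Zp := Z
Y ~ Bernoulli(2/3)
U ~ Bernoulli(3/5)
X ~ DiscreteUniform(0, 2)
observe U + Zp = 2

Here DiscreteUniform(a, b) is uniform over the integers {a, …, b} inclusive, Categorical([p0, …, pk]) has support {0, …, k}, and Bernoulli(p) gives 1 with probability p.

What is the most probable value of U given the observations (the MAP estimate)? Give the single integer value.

argmax_v P(U = v | obs) = 0

Enumerate traces; 96 have nonzero weight after conditioning:
  (V=1, W=0, Z=1, Y=0, U=1, X=0) weight 1/400
  (V=1, W=0, Z=1, Y=0, U=1, X=1) weight 1/400
  (V=1, W=0, Z=1, Y=0, U=1, X=2) weight 1/400
  (V=1, W=0, Z=1, Y=1, U=1, X=0) weight 1/200
  (V=1, W=0, Z=1, Y=1, U=1, X=1) weight 1/200
  (V=1, W=0, Z=1, Y=1, U=1, X=2) weight 1/200
  (V=1, W=0, Z=2, Y=0, U=0, X=0) weight 1/450
  (V=1, W=0, Z=2, Y=0, U=0, X=1) weight 1/450
  … 88 more
Group by U:
  weight(U=0) = 1/5
  weight(U=1) = 3/20
Total weight = 1/5 + 3/20 = 7/20
P(U=0 | obs) = 1/5 / 7/20 = 4/7
P(U=1 | obs) = 3/20 / 7/20 = 3/7
argmax = 0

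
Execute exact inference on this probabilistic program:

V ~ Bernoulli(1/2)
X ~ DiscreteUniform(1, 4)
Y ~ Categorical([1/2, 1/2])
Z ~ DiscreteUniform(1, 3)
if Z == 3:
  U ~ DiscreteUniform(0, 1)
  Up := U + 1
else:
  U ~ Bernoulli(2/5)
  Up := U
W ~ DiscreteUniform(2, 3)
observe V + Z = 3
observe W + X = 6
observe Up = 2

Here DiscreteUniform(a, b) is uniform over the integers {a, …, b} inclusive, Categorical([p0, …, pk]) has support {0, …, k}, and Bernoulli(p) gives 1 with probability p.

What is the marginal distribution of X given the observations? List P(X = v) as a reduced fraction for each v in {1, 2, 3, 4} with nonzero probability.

P(X=3) = 1/2, P(X=4) = 1/2

Enumerate traces; 4 have nonzero weight after conditioning:
  (V=0, X=3, Y=0, Z=3, U=1, W=3) weight 1/192
  (V=0, X=3, Y=1, Z=3, U=1, W=3) weight 1/192
  (V=0, X=4, Y=0, Z=3, U=1, W=2) weight 1/192
  (V=0, X=4, Y=1, Z=3, U=1, W=2) weight 1/192
Group by X:
  weight(X=3) = 1/96
  weight(X=4) = 1/96
Total weight = 1/96 + 1/96 = 1/48
P(X=3 | obs) = 1/96 / 1/48 = 1/2
P(X=4 | obs) = 1/96 / 1/48 = 1/2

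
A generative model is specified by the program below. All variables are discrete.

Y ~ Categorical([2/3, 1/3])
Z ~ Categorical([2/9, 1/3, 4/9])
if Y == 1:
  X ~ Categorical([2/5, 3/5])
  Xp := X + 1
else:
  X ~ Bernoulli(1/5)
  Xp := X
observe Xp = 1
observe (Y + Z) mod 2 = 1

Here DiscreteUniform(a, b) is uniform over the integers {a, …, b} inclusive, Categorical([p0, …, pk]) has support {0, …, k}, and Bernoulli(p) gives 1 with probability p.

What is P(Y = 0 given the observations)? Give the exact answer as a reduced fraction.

P(Y = 0 | obs) = 1/3

Enumerate traces; 3 have nonzero weight after conditioning:
  (Y=0, Z=1, X=1) weight 2/45
  (Y=1, Z=0, X=0) weight 4/135
  (Y=1, Z=2, X=0) weight 8/135
Group by Y:
  weight(Y=0) = 2/45
  weight(Y=1) = 4/45
Total weight = 2/45 + 4/45 = 2/15
P(Y=0 | obs) = 2/45 / 2/15 = 1/3
P(Y=1 | obs) = 4/45 / 2/15 = 2/3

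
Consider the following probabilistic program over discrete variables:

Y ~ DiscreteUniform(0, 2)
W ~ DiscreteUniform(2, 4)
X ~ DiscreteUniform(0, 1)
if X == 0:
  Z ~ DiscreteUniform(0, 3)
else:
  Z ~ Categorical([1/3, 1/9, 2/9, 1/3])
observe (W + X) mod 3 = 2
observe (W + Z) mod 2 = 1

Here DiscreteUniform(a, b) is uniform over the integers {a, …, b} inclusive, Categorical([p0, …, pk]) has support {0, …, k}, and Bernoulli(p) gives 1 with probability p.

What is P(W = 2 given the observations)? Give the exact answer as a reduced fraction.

Enumerate traces; 12 have nonzero weight after conditioning:
  (Y=0, W=2, X=0, Z=1) weight 1/72
  (Y=0, W=2, X=0, Z=3) weight 1/72
  (Y=0, W=4, X=1, Z=1) weight 1/162
  (Y=0, W=4, X=1, Z=3) weight 1/54
  (Y=1, W=2, X=0, Z=1) weight 1/72
  (Y=1, W=2, X=0, Z=3) weight 1/72
  (Y=1, W=4, X=1, Z=1) weight 1/162
  (Y=1, W=4, X=1, Z=3) weight 1/54
  … 4 more
Group by W:
  weight(W=2) = 1/12
  weight(W=4) = 2/27
Total weight = 1/12 + 2/27 = 17/108
P(W=2 | obs) = 1/12 / 17/108 = 9/17
P(W=4 | obs) = 2/27 / 17/108 = 8/17

P(W = 2 | obs) = 9/17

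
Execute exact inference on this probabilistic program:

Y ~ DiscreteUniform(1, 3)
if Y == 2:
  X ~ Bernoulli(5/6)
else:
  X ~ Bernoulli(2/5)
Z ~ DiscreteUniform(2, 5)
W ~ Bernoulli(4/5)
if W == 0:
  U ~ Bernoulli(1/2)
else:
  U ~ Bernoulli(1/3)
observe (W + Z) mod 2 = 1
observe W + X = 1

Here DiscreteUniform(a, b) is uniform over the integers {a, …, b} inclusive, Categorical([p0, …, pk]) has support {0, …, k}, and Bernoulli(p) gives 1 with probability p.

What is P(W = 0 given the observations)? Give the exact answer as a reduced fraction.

Enumerate traces; 24 have nonzero weight after conditioning:
  (Y=1, X=0, Z=2, W=1, U=0) weight 2/75
  (Y=1, X=0, Z=2, W=1, U=1) weight 1/75
  (Y=1, X=0, Z=4, W=1, U=0) weight 2/75
  (Y=1, X=0, Z=4, W=1, U=1) weight 1/75
  (Y=1, X=1, Z=3, W=0, U=0) weight 1/300
  (Y=1, X=1, Z=3, W=0, U=1) weight 1/300
  (Y=1, X=1, Z=5, W=0, U=0) weight 1/300
  (Y=1, X=1, Z=5, W=0, U=1) weight 1/300
  … 16 more
Group by W:
  weight(W=0) = 49/900
  weight(W=1) = 41/225
Total weight = 49/900 + 41/225 = 71/300
P(W=0 | obs) = 49/900 / 71/300 = 49/213
P(W=1 | obs) = 41/225 / 71/300 = 164/213

P(W = 0 | obs) = 49/213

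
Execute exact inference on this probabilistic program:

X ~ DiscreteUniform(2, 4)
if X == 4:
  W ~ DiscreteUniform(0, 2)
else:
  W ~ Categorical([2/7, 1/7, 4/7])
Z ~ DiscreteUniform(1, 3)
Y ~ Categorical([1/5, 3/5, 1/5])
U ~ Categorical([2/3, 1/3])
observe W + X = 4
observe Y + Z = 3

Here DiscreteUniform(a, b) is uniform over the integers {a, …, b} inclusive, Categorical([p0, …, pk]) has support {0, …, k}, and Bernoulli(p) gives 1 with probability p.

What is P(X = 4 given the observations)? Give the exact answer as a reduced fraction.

Enumerate traces; 18 have nonzero weight after conditioning:
  (X=2, W=2, Z=1, Y=2, U=0) weight 8/945
  (X=2, W=2, Z=1, Y=2, U=1) weight 4/945
  (X=2, W=2, Z=2, Y=1, U=0) weight 8/315
  (X=2, W=2, Z=2, Y=1, U=1) weight 4/315
  (X=2, W=2, Z=3, Y=0, U=0) weight 8/945
  (X=2, W=2, Z=3, Y=0, U=1) weight 4/945
  (X=3, W=1, Z=1, Y=2, U=0) weight 2/945
  (X=3, W=1, Z=1, Y=2, U=1) weight 1/945
  (X=4, W=0, Z=1, Y=2, U=0) weight 2/405
  … 9 more
Group by X:
  weight(X=2) = 4/63
  weight(X=3) = 1/63
  weight(X=4) = 1/27
Total weight = 4/63 + 1/63 + 1/27 = 22/189
P(X=2 | obs) = 4/63 / 22/189 = 6/11
P(X=3 | obs) = 1/63 / 22/189 = 3/22
P(X=4 | obs) = 1/27 / 22/189 = 7/22

P(X = 4 | obs) = 7/22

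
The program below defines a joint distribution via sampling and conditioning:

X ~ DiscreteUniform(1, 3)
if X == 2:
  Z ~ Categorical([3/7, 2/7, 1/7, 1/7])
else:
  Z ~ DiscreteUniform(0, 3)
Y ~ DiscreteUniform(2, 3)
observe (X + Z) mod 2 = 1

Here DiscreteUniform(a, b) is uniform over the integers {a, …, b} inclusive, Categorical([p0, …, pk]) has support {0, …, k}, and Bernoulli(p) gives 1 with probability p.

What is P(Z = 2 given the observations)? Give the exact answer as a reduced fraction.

P(Z = 2 | obs) = 7/20

Enumerate traces; 12 have nonzero weight after conditioning:
  (X=1, Z=0, Y=2) weight 1/24
  (X=1, Z=0, Y=3) weight 1/24
  (X=1, Z=2, Y=2) weight 1/24
  (X=1, Z=2, Y=3) weight 1/24
  (X=2, Z=1, Y=2) weight 1/21
  (X=2, Z=1, Y=3) weight 1/21
  (X=2, Z=3, Y=2) weight 1/42
  (X=2, Z=3, Y=3) weight 1/42
  … 4 more
Group by Z:
  weight(Z=0) = 1/6
  weight(Z=1) = 2/21
  weight(Z=2) = 1/6
  weight(Z=3) = 1/21
Total weight = 1/6 + 2/21 + 1/6 + 1/21 = 10/21
P(Z=0 | obs) = 1/6 / 10/21 = 7/20
P(Z=1 | obs) = 2/21 / 10/21 = 1/5
P(Z=2 | obs) = 1/6 / 10/21 = 7/20
P(Z=3 | obs) = 1/21 / 10/21 = 1/10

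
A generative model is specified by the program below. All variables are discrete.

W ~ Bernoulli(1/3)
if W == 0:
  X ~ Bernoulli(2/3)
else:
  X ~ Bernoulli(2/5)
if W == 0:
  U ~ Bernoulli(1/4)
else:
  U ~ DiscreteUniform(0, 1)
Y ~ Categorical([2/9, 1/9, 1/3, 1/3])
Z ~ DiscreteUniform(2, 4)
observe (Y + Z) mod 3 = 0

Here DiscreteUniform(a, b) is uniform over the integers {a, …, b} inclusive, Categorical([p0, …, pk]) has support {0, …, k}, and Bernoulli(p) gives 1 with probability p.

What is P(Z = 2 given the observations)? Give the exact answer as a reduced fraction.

P(Z = 2 | obs) = 1/9

Enumerate traces; 32 have nonzero weight after conditioning:
  (W=0, X=0, U=0, Y=0, Z=3) weight 1/81
  (W=0, X=0, U=0, Y=1, Z=2) weight 1/162
  (W=0, X=0, U=0, Y=2, Z=4) weight 1/54
  (W=0, X=0, U=0, Y=3, Z=3) weight 1/54
  (W=0, X=0, U=1, Y=0, Z=3) weight 1/243
  (W=0, X=0, U=1, Y=1, Z=2) weight 1/486
  (W=0, X=0, U=1, Y=2, Z=4) weight 1/162
  (W=0, X=0, U=1, Y=3, Z=3) weight 1/162
  … 24 more
Group by Z:
  weight(Z=2) = 1/27
  weight(Z=3) = 5/27
  weight(Z=4) = 1/9
Total weight = 1/27 + 5/27 + 1/9 = 1/3
P(Z=2 | obs) = 1/27 / 1/3 = 1/9
P(Z=3 | obs) = 5/27 / 1/3 = 5/9
P(Z=4 | obs) = 1/9 / 1/3 = 1/3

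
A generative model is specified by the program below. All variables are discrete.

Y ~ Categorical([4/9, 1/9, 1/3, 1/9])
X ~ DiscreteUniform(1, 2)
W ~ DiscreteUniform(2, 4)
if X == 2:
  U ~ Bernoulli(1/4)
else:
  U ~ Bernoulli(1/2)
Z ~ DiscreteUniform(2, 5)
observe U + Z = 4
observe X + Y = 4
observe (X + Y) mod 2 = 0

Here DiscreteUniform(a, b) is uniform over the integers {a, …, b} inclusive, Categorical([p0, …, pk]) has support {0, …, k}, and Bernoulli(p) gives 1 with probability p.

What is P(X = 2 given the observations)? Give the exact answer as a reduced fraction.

P(X = 2 | obs) = 3/4

Enumerate traces; 12 have nonzero weight after conditioning:
  (Y=2, X=2, W=2, U=0, Z=4) weight 1/96
  (Y=2, X=2, W=2, U=1, Z=3) weight 1/288
  (Y=2, X=2, W=3, U=0, Z=4) weight 1/96
  (Y=2, X=2, W=3, U=1, Z=3) weight 1/288
  (Y=2, X=2, W=4, U=0, Z=4) weight 1/96
  (Y=2, X=2, W=4, U=1, Z=3) weight 1/288
  (Y=3, X=1, W=2, U=0, Z=4) weight 1/432
  (Y=3, X=1, W=2, U=1, Z=3) weight 1/432
  … 4 more
Group by X:
  weight(X=1) = 1/72
  weight(X=2) = 1/24
Total weight = 1/72 + 1/24 = 1/18
P(X=1 | obs) = 1/72 / 1/18 = 1/4
P(X=2 | obs) = 1/24 / 1/18 = 3/4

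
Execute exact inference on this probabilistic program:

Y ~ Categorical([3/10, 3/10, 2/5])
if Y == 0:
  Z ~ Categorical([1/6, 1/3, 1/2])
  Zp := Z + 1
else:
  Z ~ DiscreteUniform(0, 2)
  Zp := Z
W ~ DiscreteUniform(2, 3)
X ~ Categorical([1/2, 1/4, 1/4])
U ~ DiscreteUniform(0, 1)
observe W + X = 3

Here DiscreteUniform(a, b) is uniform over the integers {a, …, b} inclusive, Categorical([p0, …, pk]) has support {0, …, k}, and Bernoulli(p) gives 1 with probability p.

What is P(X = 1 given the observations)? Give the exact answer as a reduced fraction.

P(X = 1 | obs) = 1/3

Enumerate traces; 36 have nonzero weight after conditioning:
  (Y=0, Z=0, W=2, X=1, U=0) weight 1/320
  (Y=0, Z=0, W=2, X=1, U=1) weight 1/320
  (Y=0, Z=0, W=3, X=0, U=0) weight 1/160
  (Y=0, Z=0, W=3, X=0, U=1) weight 1/160
  (Y=0, Z=1, W=2, X=1, U=0) weight 1/160
  (Y=0, Z=1, W=2, X=1, U=1) weight 1/160
  (Y=0, Z=1, W=3, X=0, U=0) weight 1/80
  (Y=0, Z=1, W=3, X=0, U=1) weight 1/80
  … 28 more
Group by X:
  weight(X=0) = 1/4
  weight(X=1) = 1/8
Total weight = 1/4 + 1/8 = 3/8
P(X=0 | obs) = 1/4 / 3/8 = 2/3
P(X=1 | obs) = 1/8 / 3/8 = 1/3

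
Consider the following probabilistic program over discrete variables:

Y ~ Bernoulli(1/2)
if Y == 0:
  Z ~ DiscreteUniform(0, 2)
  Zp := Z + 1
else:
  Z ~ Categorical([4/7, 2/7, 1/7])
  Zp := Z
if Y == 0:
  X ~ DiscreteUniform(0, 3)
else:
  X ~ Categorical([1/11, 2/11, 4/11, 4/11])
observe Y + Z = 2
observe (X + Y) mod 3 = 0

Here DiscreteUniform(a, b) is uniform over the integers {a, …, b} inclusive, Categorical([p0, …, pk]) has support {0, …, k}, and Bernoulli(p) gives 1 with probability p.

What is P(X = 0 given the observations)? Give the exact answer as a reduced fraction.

P(X = 0 | obs) = 77/250

Enumerate traces; 3 have nonzero weight after conditioning:
  (Y=0, Z=2, X=0) weight 1/24
  (Y=0, Z=2, X=3) weight 1/24
  (Y=1, Z=1, X=2) weight 4/77
Group by X:
  weight(X=0) = 1/24
  weight(X=2) = 4/77
  weight(X=3) = 1/24
Total weight = 1/24 + 4/77 + 1/24 = 125/924
P(X=0 | obs) = 1/24 / 125/924 = 77/250
P(X=2 | obs) = 4/77 / 125/924 = 48/125
P(X=3 | obs) = 1/24 / 125/924 = 77/250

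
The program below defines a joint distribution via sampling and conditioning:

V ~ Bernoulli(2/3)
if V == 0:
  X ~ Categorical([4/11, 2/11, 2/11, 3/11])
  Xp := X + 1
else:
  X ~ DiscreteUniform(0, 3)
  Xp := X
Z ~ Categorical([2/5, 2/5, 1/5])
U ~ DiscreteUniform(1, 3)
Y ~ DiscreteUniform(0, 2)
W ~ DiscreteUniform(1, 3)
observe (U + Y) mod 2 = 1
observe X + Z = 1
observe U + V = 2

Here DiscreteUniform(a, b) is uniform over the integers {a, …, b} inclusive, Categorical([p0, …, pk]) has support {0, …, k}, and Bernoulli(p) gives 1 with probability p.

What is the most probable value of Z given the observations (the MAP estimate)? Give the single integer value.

Enumerate traces; 18 have nonzero weight after conditioning:
  (V=0, X=0, Z=1, U=2, Y=1, W=1) weight 8/4455
  (V=0, X=0, Z=1, U=2, Y=1, W=2) weight 8/4455
  (V=0, X=0, Z=1, U=2, Y=1, W=3) weight 8/4455
  (V=0, X=1, Z=0, U=2, Y=1, W=1) weight 4/4455
  (V=0, X=1, Z=0, U=2, Y=1, W=2) weight 4/4455
  (V=0, X=1, Z=0, U=2, Y=1, W=3) weight 4/4455
  (V=1, X=0, Z=1, U=1, Y=0, W=1) weight 1/405
  (V=1, X=0, Z=1, U=1, Y=0, W=2) weight 1/405
  … 10 more
Group by Z:
  weight(Z=0) = 26/1485
  weight(Z=1) = 2/99
Total weight = 26/1485 + 2/99 = 56/1485
P(Z=0 | obs) = 26/1485 / 56/1485 = 13/28
P(Z=1 | obs) = 2/99 / 56/1485 = 15/28
argmax = 1

argmax_v P(Z = v | obs) = 1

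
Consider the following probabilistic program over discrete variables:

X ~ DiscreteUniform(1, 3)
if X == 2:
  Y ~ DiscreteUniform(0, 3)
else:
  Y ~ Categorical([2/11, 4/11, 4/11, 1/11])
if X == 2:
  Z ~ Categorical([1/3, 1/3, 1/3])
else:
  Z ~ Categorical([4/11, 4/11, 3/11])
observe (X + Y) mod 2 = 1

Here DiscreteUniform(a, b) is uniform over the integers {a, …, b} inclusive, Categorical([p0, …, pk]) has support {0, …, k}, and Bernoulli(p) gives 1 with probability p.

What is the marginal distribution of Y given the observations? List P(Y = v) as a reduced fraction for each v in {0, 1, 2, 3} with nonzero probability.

Enumerate traces; 18 have nonzero weight after conditioning:
  (X=1, Y=0, Z=0) weight 8/363
  (X=1, Y=0, Z=1) weight 8/363
  (X=1, Y=0, Z=2) weight 2/121
  (X=1, Y=2, Z=0) weight 16/363
  (X=1, Y=2, Z=1) weight 16/363
  (X=1, Y=2, Z=2) weight 4/121
  (X=2, Y=1, Z=0) weight 1/36
  (X=2, Y=1, Z=1) weight 1/36
  (X=2, Y=3, Z=0) weight 1/36
  … 9 more
Group by Y:
  weight(Y=0) = 4/33
  weight(Y=1) = 1/12
  weight(Y=2) = 8/33
  weight(Y=3) = 1/12
Total weight = 4/33 + 1/12 + 8/33 + 1/12 = 35/66
P(Y=0 | obs) = 4/33 / 35/66 = 8/35
P(Y=1 | obs) = 1/12 / 35/66 = 11/70
P(Y=2 | obs) = 8/33 / 35/66 = 16/35
P(Y=3 | obs) = 1/12 / 35/66 = 11/70

P(Y=0) = 8/35, P(Y=1) = 11/70, P(Y=2) = 16/35, P(Y=3) = 11/70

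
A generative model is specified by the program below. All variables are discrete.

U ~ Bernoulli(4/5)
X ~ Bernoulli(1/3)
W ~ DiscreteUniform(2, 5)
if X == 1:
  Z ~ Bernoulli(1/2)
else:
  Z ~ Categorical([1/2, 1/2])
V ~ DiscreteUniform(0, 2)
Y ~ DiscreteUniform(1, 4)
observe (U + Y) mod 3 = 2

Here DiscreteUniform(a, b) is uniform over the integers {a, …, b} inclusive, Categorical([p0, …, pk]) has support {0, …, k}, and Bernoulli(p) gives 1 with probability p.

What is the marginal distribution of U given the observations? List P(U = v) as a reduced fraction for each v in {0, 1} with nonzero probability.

Enumerate traces; 144 have nonzero weight after conditioning:
  (U=0, X=0, W=2, Z=0, V=0, Y=2) weight 1/720
  (U=0, X=0, W=2, Z=0, V=1, Y=2) weight 1/720
  (U=0, X=0, W=2, Z=0, V=2, Y=2) weight 1/720
  (U=0, X=0, W=2, Z=1, V=0, Y=2) weight 1/720
  (U=0, X=0, W=2, Z=1, V=1, Y=2) weight 1/720
  (U=0, X=0, W=2, Z=1, V=2, Y=2) weight 1/720
  (U=0, X=0, W=3, Z=0, V=0, Y=2) weight 1/720
  (U=0, X=0, W=3, Z=0, V=1, Y=2) weight 1/720
  (U=1, X=0, W=2, Z=0, V=0, Y=1) weight 1/180
  … 135 more
Group by U:
  weight(U=0) = 1/20
  weight(U=1) = 2/5
Total weight = 1/20 + 2/5 = 9/20
P(U=0 | obs) = 1/20 / 9/20 = 1/9
P(U=1 | obs) = 2/5 / 9/20 = 8/9

P(U=0) = 1/9, P(U=1) = 8/9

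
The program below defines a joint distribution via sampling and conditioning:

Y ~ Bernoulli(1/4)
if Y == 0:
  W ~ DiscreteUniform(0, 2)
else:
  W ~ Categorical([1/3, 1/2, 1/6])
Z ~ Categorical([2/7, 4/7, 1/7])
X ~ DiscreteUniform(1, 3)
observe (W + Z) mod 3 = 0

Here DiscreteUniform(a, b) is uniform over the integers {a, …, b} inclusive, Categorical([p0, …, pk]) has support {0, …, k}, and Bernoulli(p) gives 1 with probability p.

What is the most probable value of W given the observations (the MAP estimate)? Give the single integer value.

Enumerate traces; 18 have nonzero weight after conditioning:
  (Y=0, W=0, Z=0, X=1) weight 1/42
  (Y=0, W=0, Z=0, X=2) weight 1/42
  (Y=0, W=0, Z=0, X=3) weight 1/42
  (Y=0, W=1, Z=2, X=1) weight 1/84
  (Y=0, W=1, Z=2, X=2) weight 1/84
  (Y=0, W=1, Z=2, X=3) weight 1/84
  (Y=0, W=2, Z=1, X=1) weight 1/21
  (Y=0, W=2, Z=1, X=2) weight 1/21
  … 10 more
Group by W:
  weight(W=0) = 2/21
  weight(W=1) = 3/56
  weight(W=2) = 1/6
Total weight = 2/21 + 3/56 + 1/6 = 53/168
P(W=0 | obs) = 2/21 / 53/168 = 16/53
P(W=1 | obs) = 3/56 / 53/168 = 9/53
P(W=2 | obs) = 1/6 / 53/168 = 28/53
argmax = 2

argmax_v P(W = v | obs) = 2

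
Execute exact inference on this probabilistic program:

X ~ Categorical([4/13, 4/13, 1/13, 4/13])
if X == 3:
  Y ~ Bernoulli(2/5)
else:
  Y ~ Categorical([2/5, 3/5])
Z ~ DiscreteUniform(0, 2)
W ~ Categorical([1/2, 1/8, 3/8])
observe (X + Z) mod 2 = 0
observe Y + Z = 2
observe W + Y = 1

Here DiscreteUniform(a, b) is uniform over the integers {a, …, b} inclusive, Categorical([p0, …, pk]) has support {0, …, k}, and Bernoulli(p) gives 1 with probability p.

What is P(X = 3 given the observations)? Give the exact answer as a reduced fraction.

Enumerate traces; 4 have nonzero weight after conditioning:
  (X=0, Y=0, Z=2, W=1) weight 1/195
  (X=1, Y=1, Z=1, W=0) weight 2/65
  (X=2, Y=0, Z=2, W=1) weight 1/780
  (X=3, Y=1, Z=1, W=0) weight 4/195
Group by X:
  weight(X=0) = 1/195
  weight(X=1) = 2/65
  weight(X=2) = 1/780
  weight(X=3) = 4/195
Total weight = 1/195 + 2/65 + 1/780 + 4/195 = 3/52
P(X=0 | obs) = 1/195 / 3/52 = 4/45
P(X=1 | obs) = 2/65 / 3/52 = 8/15
P(X=2 | obs) = 1/780 / 3/52 = 1/45
P(X=3 | obs) = 4/195 / 3/52 = 16/45

P(X = 3 | obs) = 16/45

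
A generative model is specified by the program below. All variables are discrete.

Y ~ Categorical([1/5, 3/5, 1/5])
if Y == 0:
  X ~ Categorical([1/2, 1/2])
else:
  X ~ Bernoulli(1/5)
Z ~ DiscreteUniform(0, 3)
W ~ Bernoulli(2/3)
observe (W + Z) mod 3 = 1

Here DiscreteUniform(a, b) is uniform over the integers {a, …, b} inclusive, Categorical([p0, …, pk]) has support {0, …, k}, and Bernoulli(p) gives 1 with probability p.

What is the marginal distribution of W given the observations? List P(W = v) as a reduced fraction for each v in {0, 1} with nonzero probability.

Enumerate traces; 18 have nonzero weight after conditioning:
  (Y=0, X=0, Z=0, W=1) weight 1/60
  (Y=0, X=0, Z=1, W=0) weight 1/120
  (Y=0, X=0, Z=3, W=1) weight 1/60
  (Y=0, X=1, Z=0, W=1) weight 1/60
  (Y=0, X=1, Z=1, W=0) weight 1/120
  (Y=0, X=1, Z=3, W=1) weight 1/60
  (Y=1, X=0, Z=0, W=1) weight 2/25
  (Y=1, X=0, Z=1, W=0) weight 1/25
  … 10 more
Group by W:
  weight(W=0) = 1/12
  weight(W=1) = 1/3
Total weight = 1/12 + 1/3 = 5/12
P(W=0 | obs) = 1/12 / 5/12 = 1/5
P(W=1 | obs) = 1/3 / 5/12 = 4/5

P(W=0) = 1/5, P(W=1) = 4/5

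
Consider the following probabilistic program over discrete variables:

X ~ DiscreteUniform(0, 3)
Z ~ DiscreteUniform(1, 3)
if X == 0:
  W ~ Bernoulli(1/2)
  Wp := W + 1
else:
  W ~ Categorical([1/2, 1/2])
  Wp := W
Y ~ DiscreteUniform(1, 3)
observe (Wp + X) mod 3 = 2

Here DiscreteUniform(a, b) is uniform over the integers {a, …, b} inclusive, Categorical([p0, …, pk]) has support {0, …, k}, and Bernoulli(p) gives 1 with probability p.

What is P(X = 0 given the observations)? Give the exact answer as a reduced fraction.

Enumerate traces; 27 have nonzero weight after conditioning:
  (X=0, Z=1, W=1, Y=1) weight 1/72
  (X=0, Z=1, W=1, Y=2) weight 1/72
  (X=0, Z=1, W=1, Y=3) weight 1/72
  (X=0, Z=2, W=1, Y=1) weight 1/72
  (X=0, Z=2, W=1, Y=2) weight 1/72
  (X=0, Z=2, W=1, Y=3) weight 1/72
  (X=0, Z=3, W=1, Y=1) weight 1/72
  (X=0, Z=3, W=1, Y=2) weight 1/72
  (X=1, Z=1, W=1, Y=1) weight 1/72
  (X=2, Z=1, W=0, Y=1) weight 1/72
  … 17 more
Group by X:
  weight(X=0) = 1/8
  weight(X=1) = 1/8
  weight(X=2) = 1/8
Total weight = 1/8 + 1/8 + 1/8 = 3/8
P(X=0 | obs) = 1/8 / 3/8 = 1/3
P(X=1 | obs) = 1/8 / 3/8 = 1/3
P(X=2 | obs) = 1/8 / 3/8 = 1/3

P(X = 0 | obs) = 1/3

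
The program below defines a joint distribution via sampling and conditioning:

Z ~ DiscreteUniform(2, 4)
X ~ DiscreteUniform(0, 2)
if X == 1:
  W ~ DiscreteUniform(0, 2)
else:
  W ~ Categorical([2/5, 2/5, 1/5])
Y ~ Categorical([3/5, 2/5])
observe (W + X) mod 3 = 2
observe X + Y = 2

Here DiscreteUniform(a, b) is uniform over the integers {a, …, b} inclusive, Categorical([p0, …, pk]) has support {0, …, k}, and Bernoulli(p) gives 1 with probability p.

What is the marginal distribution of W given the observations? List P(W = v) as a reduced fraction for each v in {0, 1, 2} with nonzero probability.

Enumerate traces; 6 have nonzero weight after conditioning:
  (Z=2, X=1, W=1, Y=1) weight 2/135
  (Z=2, X=2, W=0, Y=0) weight 2/75
  (Z=3, X=1, W=1, Y=1) weight 2/135
  (Z=3, X=2, W=0, Y=0) weight 2/75
  (Z=4, X=1, W=1, Y=1) weight 2/135
  (Z=4, X=2, W=0, Y=0) weight 2/75
Group by W:
  weight(W=0) = 2/25
  weight(W=1) = 2/45
Total weight = 2/25 + 2/45 = 28/225
P(W=0 | obs) = 2/25 / 28/225 = 9/14
P(W=1 | obs) = 2/45 / 28/225 = 5/14

P(W=0) = 9/14, P(W=1) = 5/14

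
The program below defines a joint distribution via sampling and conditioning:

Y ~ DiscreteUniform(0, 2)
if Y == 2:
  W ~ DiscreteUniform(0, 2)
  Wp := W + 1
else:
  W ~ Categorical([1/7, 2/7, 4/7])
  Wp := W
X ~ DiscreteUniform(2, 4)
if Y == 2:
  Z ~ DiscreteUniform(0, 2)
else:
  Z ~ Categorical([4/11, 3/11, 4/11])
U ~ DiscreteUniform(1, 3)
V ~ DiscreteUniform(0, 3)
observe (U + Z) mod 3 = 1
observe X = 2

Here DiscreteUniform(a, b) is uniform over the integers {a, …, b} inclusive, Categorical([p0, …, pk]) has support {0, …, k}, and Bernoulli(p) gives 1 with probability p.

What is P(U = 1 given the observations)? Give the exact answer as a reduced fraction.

P(U = 1 | obs) = 35/99

Enumerate traces; 108 have nonzero weight after conditioning:
  (Y=0, W=0, X=2, Z=0, U=1, V=0) weight 1/2079
  (Y=0, W=0, X=2, Z=0, U=1, V=1) weight 1/2079
  (Y=0, W=0, X=2, Z=0, U=1, V=2) weight 1/2079
  (Y=0, W=0, X=2, Z=0, U=1, V=3) weight 1/2079
  (Y=0, W=0, X=2, Z=1, U=3, V=0) weight 1/2772
  (Y=0, W=0, X=2, Z=1, U=3, V=1) weight 1/2772
  (Y=0, W=0, X=2, Z=1, U=3, V=2) weight 1/2772
  (Y=0, W=0, X=2, Z=1, U=3, V=3) weight 1/2772
  (Y=0, W=0, X=2, Z=2, U=2, V=0) weight 1/2079
  … 99 more
Group by U:
  weight(U=1) = 35/891
  weight(U=2) = 35/891
  weight(U=3) = 29/891
Total weight = 35/891 + 35/891 + 29/891 = 1/9
P(U=1 | obs) = 35/891 / 1/9 = 35/99
P(U=2 | obs) = 35/891 / 1/9 = 35/99
P(U=3 | obs) = 29/891 / 1/9 = 29/99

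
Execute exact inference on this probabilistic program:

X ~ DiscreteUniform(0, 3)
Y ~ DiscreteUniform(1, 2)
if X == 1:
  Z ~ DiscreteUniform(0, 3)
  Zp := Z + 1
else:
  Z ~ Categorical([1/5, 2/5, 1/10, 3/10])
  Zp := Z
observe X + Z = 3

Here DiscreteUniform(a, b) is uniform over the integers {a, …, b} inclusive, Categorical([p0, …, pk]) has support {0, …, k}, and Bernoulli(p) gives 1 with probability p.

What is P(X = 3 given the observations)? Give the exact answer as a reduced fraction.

Enumerate traces; 8 have nonzero weight after conditioning:
  (X=0, Y=1, Z=3) weight 3/80
  (X=0, Y=2, Z=3) weight 3/80
  (X=1, Y=1, Z=2) weight 1/32
  (X=1, Y=2, Z=2) weight 1/32
  (X=2, Y=1, Z=1) weight 1/20
  (X=2, Y=2, Z=1) weight 1/20
  (X=3, Y=1, Z=0) weight 1/40
  (X=3, Y=2, Z=0) weight 1/40
Group by X:
  weight(X=0) = 3/40
  weight(X=1) = 1/16
  weight(X=2) = 1/10
  weight(X=3) = 1/20
Total weight = 3/40 + 1/16 + 1/10 + 1/20 = 23/80
P(X=0 | obs) = 3/40 / 23/80 = 6/23
P(X=1 | obs) = 1/16 / 23/80 = 5/23
P(X=2 | obs) = 1/10 / 23/80 = 8/23
P(X=3 | obs) = 1/20 / 23/80 = 4/23

P(X = 3 | obs) = 4/23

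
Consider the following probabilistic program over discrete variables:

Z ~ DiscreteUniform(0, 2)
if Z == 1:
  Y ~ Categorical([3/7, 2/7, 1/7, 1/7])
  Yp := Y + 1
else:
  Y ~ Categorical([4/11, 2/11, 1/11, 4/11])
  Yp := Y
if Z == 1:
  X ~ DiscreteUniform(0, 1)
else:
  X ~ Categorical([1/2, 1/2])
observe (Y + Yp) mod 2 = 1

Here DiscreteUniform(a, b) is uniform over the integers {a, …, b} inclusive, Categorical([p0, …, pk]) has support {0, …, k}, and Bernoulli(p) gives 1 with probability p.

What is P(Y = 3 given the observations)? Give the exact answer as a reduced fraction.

Enumerate traces; 8 have nonzero weight after conditioning:
  (Z=1, Y=0, X=0) weight 1/14
  (Z=1, Y=0, X=1) weight 1/14
  (Z=1, Y=1, X=0) weight 1/21
  (Z=1, Y=1, X=1) weight 1/21
  (Z=1, Y=2, X=0) weight 1/42
  (Z=1, Y=2, X=1) weight 1/42
  (Z=1, Y=3, X=0) weight 1/42
  (Z=1, Y=3, X=1) weight 1/42
Group by Y:
  weight(Y=0) = 1/7
  weight(Y=1) = 2/21
  weight(Y=2) = 1/21
  weight(Y=3) = 1/21
Total weight = 1/7 + 2/21 + 1/21 + 1/21 = 1/3
P(Y=0 | obs) = 1/7 / 1/3 = 3/7
P(Y=1 | obs) = 2/21 / 1/3 = 2/7
P(Y=2 | obs) = 1/21 / 1/3 = 1/7
P(Y=3 | obs) = 1/21 / 1/3 = 1/7

P(Y = 3 | obs) = 1/7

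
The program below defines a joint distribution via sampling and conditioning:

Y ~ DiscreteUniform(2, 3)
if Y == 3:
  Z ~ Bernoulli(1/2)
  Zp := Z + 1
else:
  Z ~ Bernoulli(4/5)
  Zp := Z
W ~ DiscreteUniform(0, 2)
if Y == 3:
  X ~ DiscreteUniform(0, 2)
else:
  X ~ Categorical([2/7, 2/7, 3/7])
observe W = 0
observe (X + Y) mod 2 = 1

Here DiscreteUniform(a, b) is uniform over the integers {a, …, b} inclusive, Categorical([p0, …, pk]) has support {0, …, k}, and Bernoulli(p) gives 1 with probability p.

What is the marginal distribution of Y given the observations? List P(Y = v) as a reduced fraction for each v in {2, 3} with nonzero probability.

P(Y=2) = 3/10, P(Y=3) = 7/10

Enumerate traces; 6 have nonzero weight after conditioning:
  (Y=2, Z=0, W=0, X=1) weight 1/105
  (Y=2, Z=1, W=0, X=1) weight 4/105
  (Y=3, Z=0, W=0, X=0) weight 1/36
  (Y=3, Z=0, W=0, X=2) weight 1/36
  (Y=3, Z=1, W=0, X=0) weight 1/36
  (Y=3, Z=1, W=0, X=2) weight 1/36
Group by Y:
  weight(Y=2) = 1/21
  weight(Y=3) = 1/9
Total weight = 1/21 + 1/9 = 10/63
P(Y=2 | obs) = 1/21 / 10/63 = 3/10
P(Y=3 | obs) = 1/9 / 10/63 = 7/10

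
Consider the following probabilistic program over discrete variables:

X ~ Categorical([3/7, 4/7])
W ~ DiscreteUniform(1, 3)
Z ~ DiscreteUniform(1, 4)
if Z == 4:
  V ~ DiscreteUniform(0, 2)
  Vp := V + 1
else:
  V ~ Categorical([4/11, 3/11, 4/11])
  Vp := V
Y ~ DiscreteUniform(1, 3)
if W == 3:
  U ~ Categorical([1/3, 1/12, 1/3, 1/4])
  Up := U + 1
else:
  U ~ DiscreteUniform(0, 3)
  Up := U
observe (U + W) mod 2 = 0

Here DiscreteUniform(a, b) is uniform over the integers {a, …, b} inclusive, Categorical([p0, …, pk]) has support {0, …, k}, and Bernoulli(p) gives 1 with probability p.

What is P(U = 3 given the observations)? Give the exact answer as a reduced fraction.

P(U = 3 | obs) = 3/8

Enumerate traces; 432 have nonzero weight after conditioning:
  (X=0, W=1, Z=1, V=0, Y=1, U=1) weight 1/924
  (X=0, W=1, Z=1, V=0, Y=1, U=3) weight 1/924
  (X=0, W=1, Z=1, V=0, Y=2, U=1) weight 1/924
  (X=0, W=1, Z=1, V=0, Y=2, U=3) weight 1/924
  (X=0, W=1, Z=1, V=0, Y=3, U=1) weight 1/924
  (X=0, W=1, Z=1, V=0, Y=3, U=3) weight 1/924
  (X=0, W=1, Z=1, V=1, Y=1, U=1) weight 1/1232
  (X=0, W=1, Z=1, V=1, Y=1, U=3) weight 1/1232
  (X=0, W=2, Z=1, V=0, Y=1, U=0) weight 1/924
  (X=0, W=2, Z=1, V=0, Y=1, U=2) weight 1/924
  … 422 more
Group by U:
  weight(U=0) = 1/12
  weight(U=1) = 1/9
  weight(U=2) = 1/12
  weight(U=3) = 1/6
Total weight = 1/12 + 1/9 + 1/12 + 1/6 = 4/9
P(U=0 | obs) = 1/12 / 4/9 = 3/16
P(U=1 | obs) = 1/9 / 4/9 = 1/4
P(U=2 | obs) = 1/12 / 4/9 = 3/16
P(U=3 | obs) = 1/6 / 4/9 = 3/8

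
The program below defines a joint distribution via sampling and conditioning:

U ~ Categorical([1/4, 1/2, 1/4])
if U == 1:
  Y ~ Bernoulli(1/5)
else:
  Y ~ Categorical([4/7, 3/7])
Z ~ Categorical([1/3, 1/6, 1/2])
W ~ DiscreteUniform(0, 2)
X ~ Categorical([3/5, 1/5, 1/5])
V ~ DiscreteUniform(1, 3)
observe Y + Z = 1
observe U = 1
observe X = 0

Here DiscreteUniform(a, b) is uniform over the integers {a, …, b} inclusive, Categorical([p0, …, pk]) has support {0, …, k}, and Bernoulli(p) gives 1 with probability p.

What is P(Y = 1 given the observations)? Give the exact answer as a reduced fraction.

Enumerate traces; 18 have nonzero weight after conditioning:
  (U=1, Y=0, Z=1, W=0, X=0, V=1) weight 1/225
  (U=1, Y=0, Z=1, W=0, X=0, V=2) weight 1/225
  (U=1, Y=0, Z=1, W=0, X=0, V=3) weight 1/225
  (U=1, Y=0, Z=1, W=1, X=0, V=1) weight 1/225
  (U=1, Y=0, Z=1, W=1, X=0, V=2) weight 1/225
  (U=1, Y=0, Z=1, W=1, X=0, V=3) weight 1/225
  (U=1, Y=0, Z=1, W=2, X=0, V=1) weight 1/225
  (U=1, Y=0, Z=1, W=2, X=0, V=2) weight 1/225
  (U=1, Y=1, Z=0, W=0, X=0, V=1) weight 1/450
  … 9 more
Group by Y:
  weight(Y=0) = 1/25
  weight(Y=1) = 1/50
Total weight = 1/25 + 1/50 = 3/50
P(Y=0 | obs) = 1/25 / 3/50 = 2/3
P(Y=1 | obs) = 1/50 / 3/50 = 1/3

P(Y = 1 | obs) = 1/3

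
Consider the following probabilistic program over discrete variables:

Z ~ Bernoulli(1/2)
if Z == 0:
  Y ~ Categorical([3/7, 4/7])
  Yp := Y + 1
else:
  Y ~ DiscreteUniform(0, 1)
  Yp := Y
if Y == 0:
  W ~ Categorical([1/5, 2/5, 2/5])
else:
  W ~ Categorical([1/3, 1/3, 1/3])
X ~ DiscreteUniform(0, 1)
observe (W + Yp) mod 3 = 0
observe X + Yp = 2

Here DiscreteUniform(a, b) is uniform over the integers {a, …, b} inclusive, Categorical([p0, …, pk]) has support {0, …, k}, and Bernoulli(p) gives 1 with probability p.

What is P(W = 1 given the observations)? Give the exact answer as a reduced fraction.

Enumerate traces; 3 have nonzero weight after conditioning:
  (Z=0, Y=0, W=2, X=1) weight 3/70
  (Z=0, Y=1, W=1, X=0) weight 1/21
  (Z=1, Y=1, W=2, X=1) weight 1/24
Group by W:
  weight(W=1) = 1/21
  weight(W=2) = 71/840
Total weight = 1/21 + 71/840 = 37/280
P(W=1 | obs) = 1/21 / 37/280 = 40/111
P(W=2 | obs) = 71/840 / 37/280 = 71/111

P(W = 1 | obs) = 40/111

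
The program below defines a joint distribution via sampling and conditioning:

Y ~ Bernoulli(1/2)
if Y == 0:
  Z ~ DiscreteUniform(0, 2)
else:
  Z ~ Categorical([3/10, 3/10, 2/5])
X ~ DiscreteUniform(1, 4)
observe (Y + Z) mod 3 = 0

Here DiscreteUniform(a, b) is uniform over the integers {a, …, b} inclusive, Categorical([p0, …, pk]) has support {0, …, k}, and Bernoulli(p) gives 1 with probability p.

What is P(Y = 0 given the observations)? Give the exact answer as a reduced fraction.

P(Y = 0 | obs) = 5/11

Enumerate traces; 8 have nonzero weight after conditioning:
  (Y=0, Z=0, X=1) weight 1/24
  (Y=0, Z=0, X=2) weight 1/24
  (Y=0, Z=0, X=3) weight 1/24
  (Y=0, Z=0, X=4) weight 1/24
  (Y=1, Z=2, X=1) weight 1/20
  (Y=1, Z=2, X=2) weight 1/20
  (Y=1, Z=2, X=3) weight 1/20
  (Y=1, Z=2, X=4) weight 1/20
Group by Y:
  weight(Y=0) = 1/6
  weight(Y=1) = 1/5
Total weight = 1/6 + 1/5 = 11/30
P(Y=0 | obs) = 1/6 / 11/30 = 5/11
P(Y=1 | obs) = 1/5 / 11/30 = 6/11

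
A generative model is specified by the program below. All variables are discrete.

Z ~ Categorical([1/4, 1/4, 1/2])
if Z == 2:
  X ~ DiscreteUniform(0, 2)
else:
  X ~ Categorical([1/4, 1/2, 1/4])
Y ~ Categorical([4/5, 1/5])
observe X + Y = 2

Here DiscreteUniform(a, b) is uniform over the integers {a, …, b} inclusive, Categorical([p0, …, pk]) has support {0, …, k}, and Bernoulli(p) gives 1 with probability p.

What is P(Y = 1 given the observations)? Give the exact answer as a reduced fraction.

P(Y = 1 | obs) = 5/19

Enumerate traces; 6 have nonzero weight after conditioning:
  (Z=0, X=1, Y=1) weight 1/40
  (Z=0, X=2, Y=0) weight 1/20
  (Z=1, X=1, Y=1) weight 1/40
  (Z=1, X=2, Y=0) weight 1/20
  (Z=2, X=1, Y=1) weight 1/30
  (Z=2, X=2, Y=0) weight 2/15
Group by Y:
  weight(Y=0) = 7/30
  weight(Y=1) = 1/12
Total weight = 7/30 + 1/12 = 19/60
P(Y=0 | obs) = 7/30 / 19/60 = 14/19
P(Y=1 | obs) = 1/12 / 19/60 = 5/19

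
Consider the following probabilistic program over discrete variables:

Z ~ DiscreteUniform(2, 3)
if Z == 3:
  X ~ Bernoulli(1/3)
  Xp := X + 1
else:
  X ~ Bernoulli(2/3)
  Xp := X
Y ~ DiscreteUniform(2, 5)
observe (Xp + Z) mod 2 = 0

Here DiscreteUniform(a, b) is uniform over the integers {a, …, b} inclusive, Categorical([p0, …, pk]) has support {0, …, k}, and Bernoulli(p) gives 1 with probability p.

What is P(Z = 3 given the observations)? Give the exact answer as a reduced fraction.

Enumerate traces; 8 have nonzero weight after conditioning:
  (Z=2, X=0, Y=2) weight 1/24
  (Z=2, X=0, Y=3) weight 1/24
  (Z=2, X=0, Y=4) weight 1/24
  (Z=2, X=0, Y=5) weight 1/24
  (Z=3, X=0, Y=2) weight 1/12
  (Z=3, X=0, Y=3) weight 1/12
  (Z=3, X=0, Y=4) weight 1/12
  (Z=3, X=0, Y=5) weight 1/12
Group by Z:
  weight(Z=2) = 1/6
  weight(Z=3) = 1/3
Total weight = 1/6 + 1/3 = 1/2
P(Z=2 | obs) = 1/6 / 1/2 = 1/3
P(Z=3 | obs) = 1/3 / 1/2 = 2/3

P(Z = 3 | obs) = 2/3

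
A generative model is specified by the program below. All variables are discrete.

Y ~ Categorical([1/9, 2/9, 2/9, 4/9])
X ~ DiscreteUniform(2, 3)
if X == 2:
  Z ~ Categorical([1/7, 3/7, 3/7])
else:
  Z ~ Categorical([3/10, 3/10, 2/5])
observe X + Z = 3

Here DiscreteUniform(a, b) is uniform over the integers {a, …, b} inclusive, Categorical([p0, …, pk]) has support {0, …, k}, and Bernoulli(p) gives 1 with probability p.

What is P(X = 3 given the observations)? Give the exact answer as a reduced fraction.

Enumerate traces; 8 have nonzero weight after conditioning:
  (Y=0, X=2, Z=1) weight 1/42
  (Y=0, X=3, Z=0) weight 1/60
  (Y=1, X=2, Z=1) weight 1/21
  (Y=1, X=3, Z=0) weight 1/30
  (Y=2, X=2, Z=1) weight 1/21
  (Y=2, X=3, Z=0) weight 1/30
  (Y=3, X=2, Z=1) weight 2/21
  (Y=3, X=3, Z=0) weight 1/15
Group by X:
  weight(X=2) = 3/14
  weight(X=3) = 3/20
Total weight = 3/14 + 3/20 = 51/140
P(X=2 | obs) = 3/14 / 51/140 = 10/17
P(X=3 | obs) = 3/20 / 51/140 = 7/17

P(X = 3 | obs) = 7/17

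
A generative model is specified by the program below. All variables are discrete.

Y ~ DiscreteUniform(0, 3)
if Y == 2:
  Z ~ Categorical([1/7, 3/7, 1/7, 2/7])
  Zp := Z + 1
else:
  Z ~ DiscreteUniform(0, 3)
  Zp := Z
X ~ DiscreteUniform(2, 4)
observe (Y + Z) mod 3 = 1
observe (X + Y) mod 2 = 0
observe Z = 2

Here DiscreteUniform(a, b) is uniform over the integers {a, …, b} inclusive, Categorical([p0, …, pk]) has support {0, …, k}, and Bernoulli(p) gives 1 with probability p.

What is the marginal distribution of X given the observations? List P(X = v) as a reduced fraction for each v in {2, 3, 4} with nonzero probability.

P(X=2) = 1/2, P(X=4) = 1/2

Enumerate traces; 2 have nonzero weight after conditioning:
  (Y=2, Z=2, X=2) weight 1/84
  (Y=2, Z=2, X=4) weight 1/84
Group by X:
  weight(X=2) = 1/84
  weight(X=4) = 1/84
Total weight = 1/84 + 1/84 = 1/42
P(X=2 | obs) = 1/84 / 1/42 = 1/2
P(X=4 | obs) = 1/84 / 1/42 = 1/2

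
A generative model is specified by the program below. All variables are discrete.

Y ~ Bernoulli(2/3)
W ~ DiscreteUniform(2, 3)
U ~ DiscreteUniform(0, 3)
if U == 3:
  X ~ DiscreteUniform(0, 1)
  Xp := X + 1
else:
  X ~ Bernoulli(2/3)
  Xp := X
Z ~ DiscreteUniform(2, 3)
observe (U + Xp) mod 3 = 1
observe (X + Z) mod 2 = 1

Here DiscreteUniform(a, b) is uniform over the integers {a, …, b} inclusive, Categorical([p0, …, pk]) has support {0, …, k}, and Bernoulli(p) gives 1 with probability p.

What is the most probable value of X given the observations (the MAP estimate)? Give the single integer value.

argmax_v P(X = v | obs) = 0

Enumerate traces; 12 have nonzero weight after conditioning:
  (Y=0, W=2, U=0, X=1, Z=2) weight 1/72
  (Y=0, W=2, U=1, X=0, Z=3) weight 1/144
  (Y=0, W=2, U=3, X=0, Z=3) weight 1/96
  (Y=0, W=3, U=0, X=1, Z=2) weight 1/72
  (Y=0, W=3, U=1, X=0, Z=3) weight 1/144
  (Y=0, W=3, U=3, X=0, Z=3) weight 1/96
  (Y=1, W=2, U=0, X=1, Z=2) weight 1/36
  (Y=1, W=2, U=1, X=0, Z=3) weight 1/72
  … 4 more
Group by X:
  weight(X=0) = 5/48
  weight(X=1) = 1/12
Total weight = 5/48 + 1/12 = 3/16
P(X=0 | obs) = 5/48 / 3/16 = 5/9
P(X=1 | obs) = 1/12 / 3/16 = 4/9
argmax = 0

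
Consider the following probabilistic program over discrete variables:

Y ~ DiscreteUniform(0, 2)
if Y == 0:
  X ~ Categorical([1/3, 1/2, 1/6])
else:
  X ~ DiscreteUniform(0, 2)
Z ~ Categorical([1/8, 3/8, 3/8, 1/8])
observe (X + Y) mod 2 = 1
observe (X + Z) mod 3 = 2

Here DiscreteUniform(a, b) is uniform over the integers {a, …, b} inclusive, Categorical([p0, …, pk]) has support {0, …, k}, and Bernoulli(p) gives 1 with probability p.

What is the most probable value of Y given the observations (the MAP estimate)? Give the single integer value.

Enumerate traces; 5 have nonzero weight after conditioning:
  (Y=0, X=1, Z=1) weight 1/16
  (Y=1, X=0, Z=2) weight 1/24
  (Y=1, X=2, Z=0) weight 1/72
  (Y=1, X=2, Z=3) weight 1/72
  (Y=2, X=1, Z=1) weight 1/24
Group by Y:
  weight(Y=0) = 1/16
  weight(Y=1) = 5/72
  weight(Y=2) = 1/24
Total weight = 1/16 + 5/72 + 1/24 = 25/144
P(Y=0 | obs) = 1/16 / 25/144 = 9/25
P(Y=1 | obs) = 5/72 / 25/144 = 2/5
P(Y=2 | obs) = 1/24 / 25/144 = 6/25
argmax = 1

argmax_v P(Y = v | obs) = 1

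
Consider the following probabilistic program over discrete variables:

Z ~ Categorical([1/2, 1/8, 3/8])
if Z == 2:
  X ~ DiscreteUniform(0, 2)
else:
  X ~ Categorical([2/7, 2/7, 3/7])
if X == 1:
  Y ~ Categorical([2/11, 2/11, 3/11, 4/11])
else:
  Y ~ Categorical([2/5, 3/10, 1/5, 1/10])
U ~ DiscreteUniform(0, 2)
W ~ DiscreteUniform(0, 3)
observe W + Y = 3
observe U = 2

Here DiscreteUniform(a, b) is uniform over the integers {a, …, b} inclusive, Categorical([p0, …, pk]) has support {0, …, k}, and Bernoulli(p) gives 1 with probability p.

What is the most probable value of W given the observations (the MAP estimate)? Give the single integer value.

Enumerate traces; 36 have nonzero weight after conditioning:
  (Z=0, X=0, Y=0, U=2, W=3) weight 1/210
  (Z=0, X=0, Y=1, U=2, W=2) weight 1/280
  (Z=0, X=0, Y=2, U=2, W=1) weight 1/420
  (Z=0, X=0, Y=3, U=2, W=0) weight 1/840
  (Z=0, X=1, Y=0, U=2, W=3) weight 1/462
  (Z=0, X=1, Y=1, U=2, W=2) weight 1/462
  (Z=0, X=1, Y=2, U=2, W=1) weight 1/308
  (Z=0, X=1, Y=3, U=2, W=0) weight 1/231
  … 28 more
Group by W:
  weight(W=0) = 1109/73920
  weight(W=1) = 57/3080
  weight(W=2) = 1627/73920
  weight(W=3) = 257/9240
Total weight = 1109/73920 + 57/3080 + 1627/73920 + 257/9240 = 1/12
P(W=0 | obs) = 1109/73920 / 1/12 = 1109/6160
P(W=1 | obs) = 57/3080 / 1/12 = 171/770
P(W=2 | obs) = 1627/73920 / 1/12 = 1627/6160
P(W=3 | obs) = 257/9240 / 1/12 = 257/770
argmax = 3

argmax_v P(W = v | obs) = 3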